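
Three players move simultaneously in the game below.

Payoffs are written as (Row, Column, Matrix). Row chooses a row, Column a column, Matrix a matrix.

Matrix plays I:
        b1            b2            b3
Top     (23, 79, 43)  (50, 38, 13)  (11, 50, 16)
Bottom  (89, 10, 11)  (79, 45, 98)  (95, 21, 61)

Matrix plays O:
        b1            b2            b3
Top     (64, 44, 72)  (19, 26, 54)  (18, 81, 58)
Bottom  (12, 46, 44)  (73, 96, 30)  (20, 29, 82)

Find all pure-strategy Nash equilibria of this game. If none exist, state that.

The unique pure-strategy Nash equilibrium is (Bottom, b2, I).

Row against (b1, I): payoffs 23, 89 → best response Bottom.
Row against (b1, O): payoffs 64, 12 → best response Top.
Row against (b2, I): payoffs 50, 79 → best response Bottom.
Row against (b2, O): payoffs 19, 73 → best response Bottom.
Row against (b3, I): payoffs 11, 95 → best response Bottom.
Row against (b3, O): payoffs 18, 20 → best response Bottom.
Column against (Top, I): payoffs 79, 38, 50 → best response b1.
Column against (Top, O): payoffs 44, 26, 81 → best response b3.
Column against (Bottom, I): payoffs 10, 45, 21 → best response b2.
Column against (Bottom, O): payoffs 46, 96, 29 → best response b2.
Matrix against (Top, b1): payoffs 43, 72 → best response O.
Matrix against (Top, b2): payoffs 13, 54 → best response O.
Matrix against (Top, b3): payoffs 16, 58 → best response O.
Matrix against (Bottom, b1): payoffs 11, 44 → best response O.
Matrix against (Bottom, b2): payoffs 98, 30 → best response I.
Matrix against (Bottom, b3): payoffs 61, 82 → best response O.
Mutual best responses: (Bottom, b2, I).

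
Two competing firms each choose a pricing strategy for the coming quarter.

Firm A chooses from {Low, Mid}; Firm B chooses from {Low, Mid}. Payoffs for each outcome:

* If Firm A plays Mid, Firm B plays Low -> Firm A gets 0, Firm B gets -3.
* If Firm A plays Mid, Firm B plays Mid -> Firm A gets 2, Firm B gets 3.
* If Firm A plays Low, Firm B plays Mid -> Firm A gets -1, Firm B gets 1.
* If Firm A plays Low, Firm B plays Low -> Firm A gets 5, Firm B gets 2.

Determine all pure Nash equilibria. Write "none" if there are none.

Firm A against Low: payoffs 5, 0 → best response Low.
Firm A against Mid: payoffs -1, 2 → best response Mid.
Firm B against Low: payoffs 2, 1 → best response Low.
Firm B against Mid: payoffs -3, 3 → best response Mid.
Mutual best responses: (Low, Low); (Mid, Mid).

Pure-strategy Nash equilibria: (Low, Low) and (Mid, Mid)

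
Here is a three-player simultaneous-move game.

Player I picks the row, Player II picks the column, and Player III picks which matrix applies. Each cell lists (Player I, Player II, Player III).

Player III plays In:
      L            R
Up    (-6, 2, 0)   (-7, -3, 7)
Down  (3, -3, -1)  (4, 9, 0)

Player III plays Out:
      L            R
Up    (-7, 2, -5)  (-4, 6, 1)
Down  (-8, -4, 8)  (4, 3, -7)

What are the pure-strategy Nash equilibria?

(Down, R, In)

Mark each player's best response to every combination of opponents' strategies; a profile where every player is best-responding is a pure Nash equilibrium.
Player I against (L, In): payoffs -6, 3 → best response Down.
Player I against (L, Out): payoffs -7, -8 → best response Up.
Player I against (R, In): payoffs -7, 4 → best response Down.
Player I against (R, Out): payoffs -4, 4 → best response Down.
Player II against (Up, In): payoffs 2, -3 → best response L.
Player II against (Up, Out): payoffs 2, 6 → best response R.
Player II against (Down, In): payoffs -3, 9 → best response R.
Player II against (Down, Out): payoffs -4, 3 → best response R.
Player III against (Up, L): payoffs 0, -5 → best response In.
Player III against (Up, R): payoffs 7, 1 → best response In.
Player III against (Down, L): payoffs -1, 8 → best response Out.
Player III against (Down, R): payoffs 0, -7 → best response In.
Mutual best responses: (Down, R, In).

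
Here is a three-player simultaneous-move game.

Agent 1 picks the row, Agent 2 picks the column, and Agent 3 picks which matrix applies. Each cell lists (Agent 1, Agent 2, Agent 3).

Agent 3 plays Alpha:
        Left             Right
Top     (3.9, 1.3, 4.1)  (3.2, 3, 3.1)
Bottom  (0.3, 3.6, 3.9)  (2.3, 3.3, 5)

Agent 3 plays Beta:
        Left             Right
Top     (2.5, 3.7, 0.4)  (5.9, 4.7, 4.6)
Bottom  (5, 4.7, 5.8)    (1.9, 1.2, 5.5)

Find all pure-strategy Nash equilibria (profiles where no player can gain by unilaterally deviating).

The pure Nash equilibria are (Top, Right, Beta), (Bottom, Left, Beta).

(Top, Left, Alpha): Agent 2 can switch to Right (1.3 → 3). Not NE.
(Top, Left, Beta): Agent 1 can switch to Bottom (2.5 → 5). Not NE.
(Top, Right, Alpha): Agent 3 can switch to Beta (3.1 → 4.6). Not NE.
(Top, Right, Beta): Agent 1 gets 5.9, best alternative 1.9; Agent 2 gets 4.7, best alternative 3.7; Agent 3 gets 4.6, best alternative 3.1. No profitable deviation — NE.
(Bottom, Left, Alpha): Agent 1 can switch to Top (0.3 → 3.9). Not NE.
(Bottom, Left, Beta): Agent 1 gets 5, best alternative 2.5; Agent 2 gets 4.7, best alternative 1.2; Agent 3 gets 5.8, best alternative 3.9. No profitable deviation — NE.
(Bottom, Right, Alpha): Agent 1 can switch to Top (2.3 → 3.2). Not NE.
(Bottom, Right, Beta): Agent 1 can switch to Top (1.9 → 5.9). Not NE.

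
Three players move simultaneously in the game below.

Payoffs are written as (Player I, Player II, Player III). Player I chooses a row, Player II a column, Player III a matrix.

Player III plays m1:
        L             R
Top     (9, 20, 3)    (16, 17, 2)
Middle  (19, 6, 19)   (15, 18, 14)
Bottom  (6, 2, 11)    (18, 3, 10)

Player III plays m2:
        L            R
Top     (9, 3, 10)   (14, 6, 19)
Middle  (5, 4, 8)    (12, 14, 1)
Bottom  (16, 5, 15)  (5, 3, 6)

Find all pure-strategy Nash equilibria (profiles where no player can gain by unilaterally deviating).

(Top, R, m2), (Bottom, L, m2), (Bottom, R, m1)

Player I against (L, m1): payoffs 9, 19, 6 → best response Middle.
Player I against (L, m2): payoffs 9, 5, 16 → best response Bottom.
Player I against (R, m1): payoffs 16, 15, 18 → best response Bottom.
Player I against (R, m2): payoffs 14, 12, 5 → best response Top.
Player II against (Top, m1): payoffs 20, 17 → best response L.
Player II against (Top, m2): payoffs 3, 6 → best response R.
Player II against (Middle, m1): payoffs 6, 18 → best response R.
Player II against (Middle, m2): payoffs 4, 14 → best response R.
Player II against (Bottom, m1): payoffs 2, 3 → best response R.
Player II against (Bottom, m2): payoffs 5, 3 → best response L.
Player III against (Top, L): payoffs 3, 10 → best response m2.
Player III against (Top, R): payoffs 2, 19 → best response m2.
Player III against (Middle, L): payoffs 19, 8 → best response m1.
Player III against (Middle, R): payoffs 14, 1 → best response m1.
Player III against (Bottom, L): payoffs 11, 15 → best response m2.
Player III against (Bottom, R): payoffs 10, 6 → best response m1.
Mutual best responses: (Top, R, m2); (Bottom, L, m2); (Bottom, R, m1).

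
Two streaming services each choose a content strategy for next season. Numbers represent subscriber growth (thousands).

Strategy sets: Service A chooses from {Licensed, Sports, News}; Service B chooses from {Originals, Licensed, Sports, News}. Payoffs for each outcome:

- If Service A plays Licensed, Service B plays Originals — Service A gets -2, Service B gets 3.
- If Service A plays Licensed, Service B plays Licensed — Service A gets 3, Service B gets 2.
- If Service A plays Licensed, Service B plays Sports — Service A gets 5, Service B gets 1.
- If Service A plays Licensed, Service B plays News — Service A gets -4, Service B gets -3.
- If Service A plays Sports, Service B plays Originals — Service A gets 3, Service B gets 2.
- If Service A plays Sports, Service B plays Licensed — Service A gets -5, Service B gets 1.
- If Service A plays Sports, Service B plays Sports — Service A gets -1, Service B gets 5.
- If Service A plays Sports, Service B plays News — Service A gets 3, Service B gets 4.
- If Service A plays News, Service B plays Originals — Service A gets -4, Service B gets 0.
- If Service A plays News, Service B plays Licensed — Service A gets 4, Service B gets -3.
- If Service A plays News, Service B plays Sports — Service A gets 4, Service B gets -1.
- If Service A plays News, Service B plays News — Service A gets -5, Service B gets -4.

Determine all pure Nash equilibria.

none

Service A against Originals: payoffs -2, 3, -4 → best response Sports.
Service A against Licensed: payoffs 3, -5, 4 → best response News.
Service A against Sports: payoffs 5, -1, 4 → best response Licensed.
Service A against News: payoffs -4, 3, -5 → best response Sports.
Service B against Licensed: payoffs 3, 2, 1, -3 → best response Originals.
Service B against Sports: payoffs 2, 1, 5, 4 → best response Sports.
Service B against News: payoffs 0, -3, -1, -4 → best response Originals.
No profile is a mutual best response for all players.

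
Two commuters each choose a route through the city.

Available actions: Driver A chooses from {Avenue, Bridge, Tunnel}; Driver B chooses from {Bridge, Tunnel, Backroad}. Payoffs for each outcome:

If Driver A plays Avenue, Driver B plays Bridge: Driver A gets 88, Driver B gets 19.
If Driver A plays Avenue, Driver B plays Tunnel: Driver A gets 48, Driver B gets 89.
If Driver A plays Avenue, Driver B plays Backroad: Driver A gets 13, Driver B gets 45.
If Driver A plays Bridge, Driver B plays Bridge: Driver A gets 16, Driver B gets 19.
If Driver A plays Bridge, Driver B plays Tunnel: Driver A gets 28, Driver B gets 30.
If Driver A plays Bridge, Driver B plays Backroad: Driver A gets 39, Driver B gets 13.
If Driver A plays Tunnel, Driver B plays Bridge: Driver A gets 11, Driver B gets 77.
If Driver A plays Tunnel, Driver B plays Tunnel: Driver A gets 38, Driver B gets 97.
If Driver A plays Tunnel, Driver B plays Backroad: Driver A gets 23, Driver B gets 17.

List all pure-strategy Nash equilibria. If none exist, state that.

Mark each player's best response to every combination of opponents' strategies; a profile where every player is best-responding is a pure Nash equilibrium.
Driver A against Bridge: payoffs 88, 16, 11 → best response Avenue.
Driver A against Tunnel: payoffs 48, 28, 38 → best response Avenue.
Driver A against Backroad: payoffs 13, 39, 23 → best response Bridge.
Driver B against Avenue: payoffs 19, 89, 45 → best response Tunnel.
Driver B against Bridge: payoffs 19, 30, 13 → best response Tunnel.
Driver B against Tunnel: payoffs 77, 97, 17 → best response Tunnel.
Mutual best responses: (Avenue, Tunnel).

The unique pure-strategy Nash equilibrium is (Avenue, Tunnel).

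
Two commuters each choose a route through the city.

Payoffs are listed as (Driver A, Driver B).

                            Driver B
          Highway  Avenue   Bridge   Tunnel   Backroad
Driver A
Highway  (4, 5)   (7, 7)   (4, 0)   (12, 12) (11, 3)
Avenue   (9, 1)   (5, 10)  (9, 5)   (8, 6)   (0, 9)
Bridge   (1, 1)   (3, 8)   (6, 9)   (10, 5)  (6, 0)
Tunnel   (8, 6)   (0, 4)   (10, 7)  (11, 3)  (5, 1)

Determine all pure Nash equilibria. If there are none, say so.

(Highway, Highway): Driver A can switch to Avenue (4 → 9). Not NE.
(Highway, Avenue): Driver B can switch to Tunnel (7 → 12). Not NE.
(Highway, Bridge): Driver A can switch to Avenue (4 → 9). Not NE.
(Highway, Tunnel): Driver A gets 12, best alternative 11; Driver B gets 12, best alternative 7. No profitable deviation — NE.
(Highway, Backroad): Driver B can switch to Highway (3 → 5). Not NE.
(Avenue, Highway): Driver B can switch to Avenue (1 → 10). Not NE.
(Avenue, Avenue): Driver A can switch to Highway (5 → 7). Not NE.
(Avenue, Bridge): Driver A can switch to Tunnel (9 → 10). Not NE.
(Avenue, Tunnel): Driver A can switch to Highway (8 → 12). Not NE.
(Avenue, Backroad): Driver A can switch to Highway (0 → 11). Not NE.
(Bridge, Highway): Driver A can switch to Highway (1 → 4). Not NE.
(Bridge, Avenue): Driver A can switch to Highway (3 → 7). Not NE.
(Bridge, Bridge): Driver A can switch to Avenue (6 → 9). Not NE.
(Tunnel, Bridge): Driver A gets 10, best alternative 9; Driver B gets 7, best alternative 6. No profitable deviation — NE.
(The remaining 6 profiles each have a profitable deviation by the same check.)

Pure-strategy Nash equilibria: (Highway, Tunnel), (Tunnel, Bridge)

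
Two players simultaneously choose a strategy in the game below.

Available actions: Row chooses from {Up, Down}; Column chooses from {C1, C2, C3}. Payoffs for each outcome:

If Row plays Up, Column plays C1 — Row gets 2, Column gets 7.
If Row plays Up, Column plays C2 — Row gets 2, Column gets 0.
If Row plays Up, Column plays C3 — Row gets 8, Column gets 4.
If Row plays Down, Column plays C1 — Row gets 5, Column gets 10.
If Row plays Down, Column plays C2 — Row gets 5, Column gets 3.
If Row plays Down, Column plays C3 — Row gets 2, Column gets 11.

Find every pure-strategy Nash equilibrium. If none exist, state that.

(Up, C1): Row can switch to Down (2 → 5). Not NE.
(Up, C2): Row can switch to Down (2 → 5). Not NE.
(Up, C3): Column can switch to C1 (4 → 7). Not NE.
(Down, C1): Column can switch to C3 (10 → 11). Not NE.
(Down, C2): Column can switch to C1 (3 → 10). Not NE.
(Down, C3): Row can switch to Up (2 → 8). Not NE.

none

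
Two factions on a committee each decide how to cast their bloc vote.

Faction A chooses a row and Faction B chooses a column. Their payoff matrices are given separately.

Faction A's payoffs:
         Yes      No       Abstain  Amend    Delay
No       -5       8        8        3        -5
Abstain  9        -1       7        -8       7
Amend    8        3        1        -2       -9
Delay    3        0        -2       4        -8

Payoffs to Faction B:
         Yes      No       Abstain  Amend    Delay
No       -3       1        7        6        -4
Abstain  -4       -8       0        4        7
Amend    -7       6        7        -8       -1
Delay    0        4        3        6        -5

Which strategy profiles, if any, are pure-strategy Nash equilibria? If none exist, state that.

(No, Abstain); (Abstain, Delay); (Delay, Amend)

Faction A against Yes: payoffs -5, 9, 8, 3 → best response Abstain.
Faction A against No: payoffs 8, -1, 3, 0 → best response No.
Faction A against Abstain: payoffs 8, 7, 1, -2 → best response No.
Faction A against Amend: payoffs 3, -8, -2, 4 → best response Delay.
Faction A against Delay: payoffs -5, 7, -9, -8 → best response Abstain.
Faction B against No: payoffs -3, 1, 7, 6, -4 → best response Abstain.
Faction B against Abstain: payoffs -4, -8, 0, 4, 7 → best response Delay.
Faction B against Amend: payoffs -7, 6, 7, -8, -1 → best response Abstain.
Faction B against Delay: payoffs 0, 4, 3, 6, -5 → best response Amend.
Mutual best responses: (No, Abstain); (Abstain, Delay); (Delay, Amend).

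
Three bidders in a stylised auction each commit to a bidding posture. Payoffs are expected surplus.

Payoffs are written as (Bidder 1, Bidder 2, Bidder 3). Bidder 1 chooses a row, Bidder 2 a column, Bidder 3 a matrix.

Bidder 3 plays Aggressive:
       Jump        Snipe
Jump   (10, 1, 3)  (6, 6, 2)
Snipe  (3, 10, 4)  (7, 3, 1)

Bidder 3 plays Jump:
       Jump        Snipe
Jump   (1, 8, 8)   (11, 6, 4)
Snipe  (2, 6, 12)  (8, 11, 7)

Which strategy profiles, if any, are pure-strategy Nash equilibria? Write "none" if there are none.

There is no pure-strategy Nash equilibrium.

For each player, find the best response to each opponent profile; mutual best responses are the pure NE.
Bidder 1 against (Jump, Aggressive): payoffs 10, 3 → best response Jump.
Bidder 1 against (Jump, Jump): payoffs 1, 2 → best response Snipe.
Bidder 1 against (Snipe, Aggressive): payoffs 6, 7 → best response Snipe.
Bidder 1 against (Snipe, Jump): payoffs 11, 8 → best response Jump.
Bidder 2 against (Jump, Aggressive): payoffs 1, 6 → best response Snipe.
Bidder 2 against (Jump, Jump): payoffs 8, 6 → best response Jump.
Bidder 2 against (Snipe, Aggressive): payoffs 10, 3 → best response Jump.
Bidder 2 against (Snipe, Jump): payoffs 6, 11 → best response Snipe.
Bidder 3 against (Jump, Jump): payoffs 3, 8 → best response Jump.
Bidder 3 against (Jump, Snipe): payoffs 2, 4 → best response Jump.
Bidder 3 against (Snipe, Jump): payoffs 4, 12 → best response Jump.
Bidder 3 against (Snipe, Snipe): payoffs 1, 7 → best response Jump.
No profile is a mutual best response for all players.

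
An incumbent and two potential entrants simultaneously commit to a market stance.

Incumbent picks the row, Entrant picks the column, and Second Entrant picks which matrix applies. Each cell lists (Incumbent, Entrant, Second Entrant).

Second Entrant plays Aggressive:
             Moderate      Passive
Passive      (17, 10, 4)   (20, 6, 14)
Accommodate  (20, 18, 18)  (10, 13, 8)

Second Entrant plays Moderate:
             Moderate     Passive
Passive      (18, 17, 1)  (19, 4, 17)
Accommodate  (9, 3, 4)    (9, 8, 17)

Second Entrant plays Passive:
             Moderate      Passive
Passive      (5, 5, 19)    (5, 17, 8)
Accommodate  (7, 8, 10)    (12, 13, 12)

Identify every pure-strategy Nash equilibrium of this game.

(Passive, Moderate, Aggressive): Incumbent can switch to Accommodate (17 → 20). Not NE.
(Passive, Moderate, Moderate): Second Entrant can switch to Aggressive (1 → 4). Not NE.
(Passive, Moderate, Passive): Incumbent can switch to Accommodate (5 → 7). Not NE.
(Passive, Passive, Aggressive): Entrant can switch to Moderate (6 → 10). Not NE.
(Passive, Passive, Moderate): Entrant can switch to Moderate (4 → 17). Not NE.
(Passive, Passive, Passive): Incumbent can switch to Accommodate (5 → 12). Not NE.
(Accommodate, Moderate, Aggressive): Incumbent gets 20, best alternative 17; Entrant gets 18, best alternative 13; Second Entrant gets 18, best alternative 10. No profitable deviation — NE.
(Accommodate, Moderate, Moderate): Incumbent can switch to Passive (9 → 18). Not NE.
(Accommodate, Moderate, Passive): Entrant can switch to Passive (8 → 13). Not NE.
(The remaining 3 profiles each have a profitable deviation by the same check.)

Pure NE: (Accommodate, Moderate, Aggressive)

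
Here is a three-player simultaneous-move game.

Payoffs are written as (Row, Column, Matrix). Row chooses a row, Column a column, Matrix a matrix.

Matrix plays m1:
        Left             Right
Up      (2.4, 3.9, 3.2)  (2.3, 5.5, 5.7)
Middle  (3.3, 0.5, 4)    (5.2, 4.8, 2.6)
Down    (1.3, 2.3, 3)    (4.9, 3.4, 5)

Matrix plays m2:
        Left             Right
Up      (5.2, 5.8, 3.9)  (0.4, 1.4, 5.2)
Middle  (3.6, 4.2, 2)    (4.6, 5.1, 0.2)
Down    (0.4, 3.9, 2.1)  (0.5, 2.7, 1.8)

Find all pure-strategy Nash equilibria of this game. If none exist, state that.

(Up, Left, m1): Row can switch to Middle (2.4 → 3.3). Not NE.
(Up, Left, m2): Row gets 5.2, best alternative 3.6; Column gets 5.8, best alternative 1.4; Matrix gets 3.9, best alternative 3.2. No profitable deviation — NE.
(Up, Right, m1): Row can switch to Middle (2.3 → 5.2). Not NE.
(Up, Right, m2): Row can switch to Middle (0.4 → 4.6). Not NE.
(Middle, Left, m1): Column can switch to Right (0.5 → 4.8). Not NE.
(Middle, Left, m2): Row can switch to Up (3.6 → 5.2). Not NE.
(Middle, Right, m1): Row gets 5.2, best alternative 4.9; Column gets 4.8, best alternative 0.5; Matrix gets 2.6, best alternative 0.2. No profitable deviation — NE.
(Middle, Right, m2): Matrix can switch to m1 (0.2 → 2.6). Not NE.
(Down, Left, m1): Row can switch to Up (1.3 → 2.4). Not NE.
(Down, Left, m2): Row can switch to Up (0.4 → 5.2). Not NE.
(The remaining 2 profiles each have a profitable deviation by the same check.)

(Up, Left, m2) and (Middle, Right, m1)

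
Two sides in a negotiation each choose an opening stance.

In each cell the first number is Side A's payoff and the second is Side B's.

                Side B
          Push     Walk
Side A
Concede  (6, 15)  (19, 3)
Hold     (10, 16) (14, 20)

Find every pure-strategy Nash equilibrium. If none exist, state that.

Mark each player's best response to every combination of opponents' strategies; a profile where every player is best-responding is a pure Nash equilibrium.
Side A against Push: payoffs 6, 10 → best response Hold.
Side A against Walk: payoffs 19, 14 → best response Concede.
Side B against Concede: payoffs 15, 3 → best response Push.
Side B against Hold: payoffs 16, 20 → best response Walk.
No profile is a mutual best response for all players.

There is no pure-strategy Nash equilibrium.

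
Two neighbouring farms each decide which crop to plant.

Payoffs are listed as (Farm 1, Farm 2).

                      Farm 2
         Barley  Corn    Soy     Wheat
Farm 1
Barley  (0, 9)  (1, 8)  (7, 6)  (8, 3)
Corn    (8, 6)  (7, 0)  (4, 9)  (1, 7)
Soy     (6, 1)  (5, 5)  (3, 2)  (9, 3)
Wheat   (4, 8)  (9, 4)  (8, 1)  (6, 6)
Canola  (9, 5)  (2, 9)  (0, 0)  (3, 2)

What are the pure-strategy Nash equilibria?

Farm 1 against Barley: payoffs 0, 8, 6, 4, 9 → best response Canola.
Farm 1 against Corn: payoffs 1, 7, 5, 9, 2 → best response Wheat.
Farm 1 against Soy: payoffs 7, 4, 3, 8, 0 → best response Wheat.
Farm 1 against Wheat: payoffs 8, 1, 9, 6, 3 → best response Soy.
Farm 2 against Barley: payoffs 9, 8, 6, 3 → best response Barley.
Farm 2 against Corn: payoffs 6, 0, 9, 7 → best response Soy.
Farm 2 against Soy: payoffs 1, 5, 2, 3 → best response Corn.
Farm 2 against Wheat: payoffs 8, 4, 1, 6 → best response Barley.
Farm 2 against Canola: payoffs 5, 9, 0, 2 → best response Corn.
No profile is a mutual best response for all players.

There is no pure-strategy Nash equilibrium.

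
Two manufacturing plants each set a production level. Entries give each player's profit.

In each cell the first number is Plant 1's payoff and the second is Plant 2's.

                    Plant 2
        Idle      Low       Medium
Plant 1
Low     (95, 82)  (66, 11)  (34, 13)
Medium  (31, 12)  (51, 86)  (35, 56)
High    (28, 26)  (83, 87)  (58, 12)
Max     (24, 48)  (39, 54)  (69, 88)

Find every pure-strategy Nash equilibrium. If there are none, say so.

Mark each player's best response to every combination of opponents' strategies; a profile where every player is best-responding is a pure Nash equilibrium.
Plant 1 against Idle: payoffs 95, 31, 28, 24 → best response Low.
Plant 1 against Low: payoffs 66, 51, 83, 39 → best response High.
Plant 1 against Medium: payoffs 34, 35, 58, 69 → best response Max.
Plant 2 against Low: payoffs 82, 11, 13 → best response Idle.
Plant 2 against Medium: payoffs 12, 86, 56 → best response Low.
Plant 2 against High: payoffs 26, 87, 12 → best response Low.
Plant 2 against Max: payoffs 48, 54, 88 → best response Medium.
Mutual best responses: (Low, Idle); (High, Low); (Max, Medium).

Pure-strategy Nash equilibria: (Low, Idle); (High, Low); (Max, Medium)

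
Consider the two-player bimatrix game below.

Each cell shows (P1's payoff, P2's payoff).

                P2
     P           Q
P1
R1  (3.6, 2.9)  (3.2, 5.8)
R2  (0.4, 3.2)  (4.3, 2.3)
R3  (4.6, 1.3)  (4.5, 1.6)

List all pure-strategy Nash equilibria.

(R1, P): P1 can switch to R3 (3.6 → 4.6). Not NE.
(R1, Q): P1 can switch to R2 (3.2 → 4.3). Not NE.
(R2, P): P1 can switch to R1 (0.4 → 3.6). Not NE.
(R2, Q): P1 can switch to R3 (4.3 → 4.5). Not NE.
(R3, P): P2 can switch to Q (1.3 → 1.6). Not NE.
(R3, Q): P1 gets 4.5, best alternative 4.3; P2 gets 1.6, best alternative 1.3. No profitable deviation — NE.

The unique pure-strategy Nash equilibrium is (R3, Q).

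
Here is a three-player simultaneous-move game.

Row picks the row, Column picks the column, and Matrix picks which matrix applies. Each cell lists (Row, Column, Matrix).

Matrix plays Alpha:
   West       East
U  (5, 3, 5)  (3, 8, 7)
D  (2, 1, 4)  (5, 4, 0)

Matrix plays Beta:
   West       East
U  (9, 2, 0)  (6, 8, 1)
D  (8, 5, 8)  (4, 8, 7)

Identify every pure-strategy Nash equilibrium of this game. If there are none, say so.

Row against (West, Alpha): payoffs 5, 2 → best response U.
Row against (West, Beta): payoffs 9, 8 → best response U.
Row against (East, Alpha): payoffs 3, 5 → best response D.
Row against (East, Beta): payoffs 6, 4 → best response U.
Column against (U, Alpha): payoffs 3, 8 → best response East.
Column against (U, Beta): payoffs 2, 8 → best response East.
Column against (D, Alpha): payoffs 1, 4 → best response East.
Column against (D, Beta): payoffs 5, 8 → best response East.
Matrix against (U, West): payoffs 5, 0 → best response Alpha.
Matrix against (U, East): payoffs 7, 1 → best response Alpha.
Matrix against (D, West): payoffs 4, 8 → best response Beta.
Matrix against (D, East): payoffs 0, 7 → best response Beta.
No profile is a mutual best response for all players.

This game has no pure Nash equilibrium.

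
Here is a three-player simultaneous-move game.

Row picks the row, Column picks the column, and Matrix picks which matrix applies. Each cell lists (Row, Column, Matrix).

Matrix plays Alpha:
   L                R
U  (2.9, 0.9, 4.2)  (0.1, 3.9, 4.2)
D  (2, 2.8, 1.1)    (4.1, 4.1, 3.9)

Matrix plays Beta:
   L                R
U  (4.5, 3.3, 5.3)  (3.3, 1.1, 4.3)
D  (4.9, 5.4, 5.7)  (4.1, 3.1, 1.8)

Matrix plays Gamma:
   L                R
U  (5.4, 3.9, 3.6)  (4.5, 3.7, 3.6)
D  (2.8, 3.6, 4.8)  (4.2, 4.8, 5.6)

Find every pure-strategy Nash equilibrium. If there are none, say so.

(D, L, Beta)

(U, L, Alpha): Column can switch to R (0.9 → 3.9). Not NE.
(U, L, Beta): Row can switch to D (4.5 → 4.9). Not NE.
(U, L, Gamma): Matrix can switch to Alpha (3.6 → 4.2). Not NE.
(U, R, Alpha): Row can switch to D (0.1 → 4.1). Not NE.
(U, R, Beta): Row can switch to D (3.3 → 4.1). Not NE.
(U, R, Gamma): Column can switch to L (3.7 → 3.9). Not NE.
(D, L, Alpha): Row can switch to U (2 → 2.9). Not NE.
(D, L, Beta): Row gets 4.9, best alternative 4.5; Column gets 5.4, best alternative 3.1; Matrix gets 5.7, best alternative 4.8. No profitable deviation — NE.
(D, L, Gamma): Row can switch to U (2.8 → 5.4). Not NE.
(The remaining 3 profiles each have a profitable deviation by the same check.)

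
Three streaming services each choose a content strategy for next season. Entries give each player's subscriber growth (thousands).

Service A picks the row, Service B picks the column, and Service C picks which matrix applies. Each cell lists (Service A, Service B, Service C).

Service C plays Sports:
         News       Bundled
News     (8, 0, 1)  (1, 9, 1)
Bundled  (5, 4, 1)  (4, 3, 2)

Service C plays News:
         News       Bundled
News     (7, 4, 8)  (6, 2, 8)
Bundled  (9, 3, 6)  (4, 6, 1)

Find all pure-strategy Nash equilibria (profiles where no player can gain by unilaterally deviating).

none

(News, News, Sports): Service B can switch to Bundled (0 → 9). Not NE.
(News, News, News): Service A can switch to Bundled (7 → 9). Not NE.
(News, Bundled, Sports): Service A can switch to Bundled (1 → 4). Not NE.
(News, Bundled, News): Service B can switch to News (2 → 4). Not NE.
(Bundled, News, Sports): Service A can switch to News (5 → 8). Not NE.
(Bundled, News, News): Service B can switch to Bundled (3 → 6). Not NE.
(Bundled, Bundled, Sports): Service B can switch to News (3 → 4). Not NE.
(Bundled, Bundled, News): Service A can switch to News (4 → 6). Not NE.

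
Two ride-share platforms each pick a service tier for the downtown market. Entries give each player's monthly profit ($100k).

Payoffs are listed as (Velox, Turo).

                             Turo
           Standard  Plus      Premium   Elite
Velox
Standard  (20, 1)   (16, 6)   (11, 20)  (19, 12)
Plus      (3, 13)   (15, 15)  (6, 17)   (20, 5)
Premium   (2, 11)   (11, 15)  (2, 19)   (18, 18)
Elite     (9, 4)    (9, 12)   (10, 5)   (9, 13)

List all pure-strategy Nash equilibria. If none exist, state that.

(Standard, Premium)

For each player, find the best response to each opponent profile; mutual best responses are the pure NE.
Velox against Standard: payoffs 20, 3, 2, 9 → best response Standard.
Velox against Plus: payoffs 16, 15, 11, 9 → best response Standard.
Velox against Premium: payoffs 11, 6, 2, 10 → best response Standard.
Velox against Elite: payoffs 19, 20, 18, 9 → best response Plus.
Turo against Standard: payoffs 1, 6, 20, 12 → best response Premium.
Turo against Plus: payoffs 13, 15, 17, 5 → best response Premium.
Turo against Premium: payoffs 11, 15, 19, 18 → best response Premium.
Turo against Elite: payoffs 4, 12, 5, 13 → best response Elite.
Mutual best responses: (Standard, Premium).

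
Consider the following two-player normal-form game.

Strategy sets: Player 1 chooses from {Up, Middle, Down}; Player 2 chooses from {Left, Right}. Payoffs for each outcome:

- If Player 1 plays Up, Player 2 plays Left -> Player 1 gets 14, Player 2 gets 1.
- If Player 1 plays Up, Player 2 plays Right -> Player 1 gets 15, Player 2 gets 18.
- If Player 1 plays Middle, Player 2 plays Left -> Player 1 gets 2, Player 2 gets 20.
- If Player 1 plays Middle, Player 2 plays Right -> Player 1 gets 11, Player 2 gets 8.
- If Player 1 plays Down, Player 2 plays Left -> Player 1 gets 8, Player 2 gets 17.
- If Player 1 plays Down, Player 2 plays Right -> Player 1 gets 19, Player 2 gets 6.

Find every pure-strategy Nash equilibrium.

For each player, find the best response to each opponent profile; mutual best responses are the pure NE.
Player 1 against Left: payoffs 14, 2, 8 → best response Up.
Player 1 against Right: payoffs 15, 11, 19 → best response Down.
Player 2 against Up: payoffs 1, 18 → best response Right.
Player 2 against Middle: payoffs 20, 8 → best response Left.
Player 2 against Down: payoffs 17, 6 → best response Left.
No profile is a mutual best response for all players.

none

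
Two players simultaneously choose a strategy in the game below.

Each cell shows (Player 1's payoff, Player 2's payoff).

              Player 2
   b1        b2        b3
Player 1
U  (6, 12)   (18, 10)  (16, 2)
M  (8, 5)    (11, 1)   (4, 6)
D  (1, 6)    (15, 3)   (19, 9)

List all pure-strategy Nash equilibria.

Mark each player's best response to every combination of opponents' strategies; a profile where every player is best-responding is a pure Nash equilibrium.
Player 1 against b1: payoffs 6, 8, 1 → best response M.
Player 1 against b2: payoffs 18, 11, 15 → best response U.
Player 1 against b3: payoffs 16, 4, 19 → best response D.
Player 2 against U: payoffs 12, 10, 2 → best response b1.
Player 2 against M: payoffs 5, 1, 6 → best response b3.
Player 2 against D: payoffs 6, 3, 9 → best response b3.
Mutual best responses: (D, b3).

The unique pure-strategy Nash equilibrium is (D, b3).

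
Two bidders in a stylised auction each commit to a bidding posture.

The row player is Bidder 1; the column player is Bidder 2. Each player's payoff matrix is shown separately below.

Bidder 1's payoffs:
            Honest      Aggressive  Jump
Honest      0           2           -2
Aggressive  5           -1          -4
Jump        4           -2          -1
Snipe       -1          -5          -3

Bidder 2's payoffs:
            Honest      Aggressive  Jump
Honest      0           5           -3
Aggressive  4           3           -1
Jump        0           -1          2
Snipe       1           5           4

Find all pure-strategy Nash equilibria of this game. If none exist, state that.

The pure Nash equilibria are (Honest, Aggressive) and (Aggressive, Honest) and (Jump, Jump).

(Honest, Honest): Bidder 1 can switch to Aggressive (0 → 5). Not NE.
(Honest, Aggressive): Bidder 1 gets 2, best alternative -1; Bidder 2 gets 5, best alternative 0. No profitable deviation — NE.
(Honest, Jump): Bidder 1 can switch to Jump (-2 → -1). Not NE.
(Aggressive, Honest): Bidder 1 gets 5, best alternative 4; Bidder 2 gets 4, best alternative 3. No profitable deviation — NE.
(Aggressive, Aggressive): Bidder 1 can switch to Honest (-1 → 2). Not NE.
(Aggressive, Jump): Bidder 1 can switch to Honest (-4 → -2). Not NE.
(Jump, Honest): Bidder 1 can switch to Aggressive (4 → 5). Not NE.
(Jump, Aggressive): Bidder 1 can switch to Honest (-2 → 2). Not NE.
(Jump, Jump): Bidder 1 gets -1, best alternative -2; Bidder 2 gets 2, best alternative 0. No profitable deviation — NE.
(The remaining 3 profiles each have a profitable deviation by the same check.)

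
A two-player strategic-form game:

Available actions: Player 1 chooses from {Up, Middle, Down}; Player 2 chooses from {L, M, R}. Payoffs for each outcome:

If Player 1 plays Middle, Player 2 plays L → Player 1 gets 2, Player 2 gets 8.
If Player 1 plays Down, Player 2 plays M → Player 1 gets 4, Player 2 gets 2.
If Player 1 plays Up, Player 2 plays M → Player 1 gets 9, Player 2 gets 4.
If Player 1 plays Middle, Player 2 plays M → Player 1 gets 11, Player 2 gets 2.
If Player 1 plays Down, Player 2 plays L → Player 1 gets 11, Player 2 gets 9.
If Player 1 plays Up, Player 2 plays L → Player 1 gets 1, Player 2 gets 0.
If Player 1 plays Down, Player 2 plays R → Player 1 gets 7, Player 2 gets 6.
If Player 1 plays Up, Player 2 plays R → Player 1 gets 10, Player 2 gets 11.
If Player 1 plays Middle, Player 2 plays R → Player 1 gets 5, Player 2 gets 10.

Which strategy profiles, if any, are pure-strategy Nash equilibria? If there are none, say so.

Check each profile: it is a Nash equilibrium iff no player can strictly gain by switching unilaterally.
(Up, L): Player 1 can switch to Middle (1 → 2). Not NE.
(Up, M): Player 1 can switch to Middle (9 → 11). Not NE.
(Up, R): Player 1 gets 10, best alternative 7; Player 2 gets 11, best alternative 4. No profitable deviation — NE.
(Middle, L): Player 1 can switch to Down (2 → 11). Not NE.
(Middle, M): Player 2 can switch to L (2 → 8). Not NE.
(Middle, R): Player 1 can switch to Up (5 → 10). Not NE.
(Down, L): Player 1 gets 11, best alternative 2; Player 2 gets 9, best alternative 6. No profitable deviation — NE.
(Down, M): Player 1 can switch to Up (4 → 9). Not NE.
(The remaining 1 profile has a profitable deviation by the same check.)

Pure-strategy Nash equilibria: (Up, R), (Down, L)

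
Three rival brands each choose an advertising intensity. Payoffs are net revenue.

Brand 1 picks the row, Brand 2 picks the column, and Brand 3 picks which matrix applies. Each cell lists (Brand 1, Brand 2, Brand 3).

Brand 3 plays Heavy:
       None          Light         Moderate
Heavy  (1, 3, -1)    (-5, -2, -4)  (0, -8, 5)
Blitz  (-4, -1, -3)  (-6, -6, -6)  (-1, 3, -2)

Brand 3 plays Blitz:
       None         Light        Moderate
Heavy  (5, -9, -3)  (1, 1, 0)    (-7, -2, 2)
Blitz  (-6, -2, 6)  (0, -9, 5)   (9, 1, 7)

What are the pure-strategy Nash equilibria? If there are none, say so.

Brand 1 against (None, Heavy): payoffs 1, -4 → best response Heavy.
Brand 1 against (None, Blitz): payoffs 5, -6 → best response Heavy.
Brand 1 against (Light, Heavy): payoffs -5, -6 → best response Heavy.
Brand 1 against (Light, Blitz): payoffs 1, 0 → best response Heavy.
Brand 1 against (Moderate, Heavy): payoffs 0, -1 → best response Heavy.
Brand 1 against (Moderate, Blitz): payoffs -7, 9 → best response Blitz.
Brand 2 against (Heavy, Heavy): payoffs 3, -2, -8 → best response None.
Brand 2 against (Heavy, Blitz): payoffs -9, 1, -2 → best response Light.
Brand 2 against (Blitz, Heavy): payoffs -1, -6, 3 → best response Moderate.
Brand 2 against (Blitz, Blitz): payoffs -2, -9, 1 → best response Moderate.
Brand 3 against (Heavy, None): payoffs -1, -3 → best response Heavy.
Brand 3 against (Heavy, Light): payoffs -4, 0 → best response Blitz.
Brand 3 against (Heavy, Moderate): payoffs 5, 2 → best response Heavy.
Brand 3 against (Blitz, None): payoffs -3, 6 → best response Blitz.
Brand 3 against (Blitz, Light): payoffs -6, 5 → best response Blitz.
Brand 3 against (Blitz, Moderate): payoffs -2, 7 → best response Blitz.
Mutual best responses: (Heavy, None, Heavy); (Heavy, Light, Blitz); (Blitz, Moderate, Blitz).

(Heavy, None, Heavy) and (Heavy, Light, Blitz) and (Blitz, Moderate, Blitz)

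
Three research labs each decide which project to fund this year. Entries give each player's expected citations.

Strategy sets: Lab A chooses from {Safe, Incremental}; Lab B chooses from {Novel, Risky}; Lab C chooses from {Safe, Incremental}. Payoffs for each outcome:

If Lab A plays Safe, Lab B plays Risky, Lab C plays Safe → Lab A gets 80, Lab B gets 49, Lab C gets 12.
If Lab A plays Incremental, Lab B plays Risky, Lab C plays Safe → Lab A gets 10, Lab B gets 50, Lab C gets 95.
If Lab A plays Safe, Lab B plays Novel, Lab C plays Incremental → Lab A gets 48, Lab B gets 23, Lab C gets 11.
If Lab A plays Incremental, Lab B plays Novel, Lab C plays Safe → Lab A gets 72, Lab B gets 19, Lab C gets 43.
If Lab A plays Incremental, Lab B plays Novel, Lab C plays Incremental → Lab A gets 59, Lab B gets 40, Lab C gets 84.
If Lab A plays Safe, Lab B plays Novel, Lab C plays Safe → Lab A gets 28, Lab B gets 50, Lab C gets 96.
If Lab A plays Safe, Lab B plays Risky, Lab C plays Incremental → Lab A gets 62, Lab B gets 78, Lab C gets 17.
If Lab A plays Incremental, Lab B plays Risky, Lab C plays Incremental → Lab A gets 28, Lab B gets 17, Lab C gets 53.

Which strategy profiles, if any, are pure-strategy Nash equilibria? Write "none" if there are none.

(Safe, Novel, Safe): Lab A can switch to Incremental (28 → 72). Not NE.
(Safe, Novel, Incremental): Lab A can switch to Incremental (48 → 59). Not NE.
(Safe, Risky, Safe): Lab B can switch to Novel (49 → 50). Not NE.
(Safe, Risky, Incremental): Lab A gets 62, best alternative 28; Lab B gets 78, best alternative 23; Lab C gets 17, best alternative 12. No profitable deviation — NE.
(Incremental, Novel, Safe): Lab B can switch to Risky (19 → 50). Not NE.
(Incremental, Novel, Incremental): Lab A gets 59, best alternative 48; Lab B gets 40, best alternative 17; Lab C gets 84, best alternative 43. No profitable deviation — NE.
(Incremental, Risky, Safe): Lab A can switch to Safe (10 → 80). Not NE.
(Incremental, Risky, Incremental): Lab A can switch to Safe (28 → 62). Not NE.

(Safe, Risky, Incremental); (Incremental, Novel, Incremental)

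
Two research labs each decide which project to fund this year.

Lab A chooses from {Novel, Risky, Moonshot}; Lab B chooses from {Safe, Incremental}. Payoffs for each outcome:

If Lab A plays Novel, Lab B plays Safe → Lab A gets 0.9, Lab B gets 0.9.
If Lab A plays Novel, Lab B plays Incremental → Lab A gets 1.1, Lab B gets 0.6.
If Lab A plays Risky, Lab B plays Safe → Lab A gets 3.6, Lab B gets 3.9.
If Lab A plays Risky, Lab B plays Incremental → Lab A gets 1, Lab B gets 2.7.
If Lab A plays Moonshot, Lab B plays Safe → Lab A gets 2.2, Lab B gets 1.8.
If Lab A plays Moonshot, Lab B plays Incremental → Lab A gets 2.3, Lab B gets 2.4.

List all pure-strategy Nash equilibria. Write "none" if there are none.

Lab A against Safe: payoffs 0.9, 3.6, 2.2 → best response Risky.
Lab A against Incremental: payoffs 1.1, 1, 2.3 → best response Moonshot.
Lab B against Novel: payoffs 0.9, 0.6 → best response Safe.
Lab B against Risky: payoffs 3.9, 2.7 → best response Safe.
Lab B against Moonshot: payoffs 1.8, 2.4 → best response Incremental.
Mutual best responses: (Risky, Safe); (Moonshot, Incremental).

The pure Nash equilibria are (Risky, Safe); (Moonshot, Incremental).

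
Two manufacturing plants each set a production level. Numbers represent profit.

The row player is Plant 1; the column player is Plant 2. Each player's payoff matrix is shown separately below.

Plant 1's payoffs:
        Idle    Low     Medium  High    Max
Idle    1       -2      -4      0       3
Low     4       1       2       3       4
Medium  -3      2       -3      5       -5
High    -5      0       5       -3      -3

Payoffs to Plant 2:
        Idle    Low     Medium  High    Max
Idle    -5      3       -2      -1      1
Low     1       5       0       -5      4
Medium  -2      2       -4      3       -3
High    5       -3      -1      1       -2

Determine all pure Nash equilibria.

Plant 1 against Idle: payoffs 1, 4, -3, -5 → best response Low.
Plant 1 against Low: payoffs -2, 1, 2, 0 → best response Medium.
Plant 1 against Medium: payoffs -4, 2, -3, 5 → best response High.
Plant 1 against High: payoffs 0, 3, 5, -3 → best response Medium.
Plant 1 against Max: payoffs 3, 4, -5, -3 → best response Low.
Plant 2 against Idle: payoffs -5, 3, -2, -1, 1 → best response Low.
Plant 2 against Low: payoffs 1, 5, 0, -5, 4 → best response Low.
Plant 2 against Medium: payoffs -2, 2, -4, 3, -3 → best response High.
Plant 2 against High: payoffs 5, -3, -1, 1, -2 → best response Idle.
Mutual best responses: (Medium, High).

(Medium, High)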